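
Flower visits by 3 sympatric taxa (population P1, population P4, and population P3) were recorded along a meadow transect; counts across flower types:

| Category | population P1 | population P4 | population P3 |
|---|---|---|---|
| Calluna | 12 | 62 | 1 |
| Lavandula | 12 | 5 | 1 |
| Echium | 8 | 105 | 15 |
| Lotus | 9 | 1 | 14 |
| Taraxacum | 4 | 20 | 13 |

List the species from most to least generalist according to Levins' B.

population P1 > population P3 > population P4

Proportions for population P1 (n=45): 12/45=0.2667, 12/45=0.2667, 8/45=0.1778, 9/45=0.2000, 4/45=0.0889
Proportions for population P4 (n=193): 62/193=0.3212, 5/193=0.0259, 105/193=0.5440, 1/193=0.0052, 20/193=0.1036
Proportions for population P3 (n=44): 1/44=0.0227, 1/44=0.0227, 15/44=0.3409, 14/44=0.3182, 13/44=0.2955
Σp_P1ᵢ² = 0.2667² + 0.2667² + 0.1778² + 0.2000² + 0.0889² = 0.071129 + 0.071129 + 0.031613 + 0.040000 + 0.007903 = 0.221774
B_P1 = 1 / 0.221774 = 4.5091
Σp_P4ᵢ² = 0.3212² + 0.0259² + 0.5440² + 0.0052² + 0.1036² = 0.103169 + 0.000671 + 0.295936 + 0.000027 + 0.010733 = 0.410536
B_P4 = 1 / 0.410536 = 2.4358
Σp_P3ᵢ² = 0.0227² + 0.0227² + 0.3409² + 0.3182² + 0.2955² = 0.000515 + 0.000515 + 0.116213 + 0.101251 + 0.087320 = 0.305814
B_P3 = 1 / 0.305814 = 3.2700
Ranking by B (broadest → narrowest): population P1 (4.51) > population P3 (3.27) > population P4 (2.44)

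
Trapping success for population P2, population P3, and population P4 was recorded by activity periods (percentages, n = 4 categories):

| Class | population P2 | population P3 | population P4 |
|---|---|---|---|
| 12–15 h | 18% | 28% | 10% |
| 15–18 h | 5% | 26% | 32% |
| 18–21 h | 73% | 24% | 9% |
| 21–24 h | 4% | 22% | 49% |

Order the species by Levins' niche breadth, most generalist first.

population P3 > population P4 > population P2

Convert percentages to proportions (divide by 100).
Σp_P2ᵢ² = 0.18² + 0.05² + 0.73² + 0.04² = 0.0324 + 0.0025 + 0.5329 + 0.0016 = 0.5694
B_P2 = 1 / 0.5694 = 1.7562
Σp_P3ᵢ² = 0.28² + 0.26² + 0.24² + 0.22² = 0.0784 + 0.0676 + 0.0576 + 0.0484 = 0.2520
B_P3 = 1 / 0.2520 = 3.9683
Σp_P4ᵢ² = 0.10² + 0.32² + 0.09² + 0.49² = 0.0100 + 0.1024 + 0.0081 + 0.2401 = 0.3606
B_P4 = 1 / 0.3606 = 2.7732
Ranking by B (broadest → narrowest): population P3 (3.97) > population P4 (2.77) > population P2 (1.76)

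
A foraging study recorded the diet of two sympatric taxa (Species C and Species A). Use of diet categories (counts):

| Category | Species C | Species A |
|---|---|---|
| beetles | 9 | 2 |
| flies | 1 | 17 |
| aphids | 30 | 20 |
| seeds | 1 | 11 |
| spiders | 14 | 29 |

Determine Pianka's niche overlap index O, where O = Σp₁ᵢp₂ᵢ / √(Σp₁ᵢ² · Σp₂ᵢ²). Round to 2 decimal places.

Proportions for Species C (n=55): 9/55=0.1636, 1/55=0.0182, 30/55=0.5455, 1/55=0.0182, 14/55=0.2545
Proportions for Species A (n=79): 2/79=0.0253, 17/79=0.2152, 20/79=0.2532, 11/79=0.1392, 29/79=0.3671
Σ p₁ᵢp₂ᵢ = 0.004139 + 0.003917 + 0.138121 + 0.002533 + 0.093427 = 0.242137
Σp_1ᵢ² = 0.1636² + 0.0182² + 0.5455² + 0.0182² + 0.2545² = 0.026765 + 0.000331 + 0.297570 + 0.000331 + 0.064770 = 0.389767
Σp_2ᵢ² = 0.0253² + 0.2152² + 0.2532² + 0.1392² + 0.3671² = 0.000640 + 0.046311 + 0.064110 + 0.019377 + 0.134762 = 0.265200
O = 0.242137 / √(0.389767 × 0.265200) = 0.242137 / 0.3215062 = 0.7531

0.75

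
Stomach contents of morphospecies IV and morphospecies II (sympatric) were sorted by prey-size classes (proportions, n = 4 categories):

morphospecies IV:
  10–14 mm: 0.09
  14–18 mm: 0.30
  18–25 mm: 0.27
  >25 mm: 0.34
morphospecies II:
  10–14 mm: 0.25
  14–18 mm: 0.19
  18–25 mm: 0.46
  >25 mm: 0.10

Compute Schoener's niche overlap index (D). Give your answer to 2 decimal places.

0.65

Σ|p₁ᵢ − p₂ᵢ| = 0.16 + 0.11 + 0.19 + 0.24 = 0.70
D = 1 − ½ × 0.70 = 1 − 0.350 = 0.6500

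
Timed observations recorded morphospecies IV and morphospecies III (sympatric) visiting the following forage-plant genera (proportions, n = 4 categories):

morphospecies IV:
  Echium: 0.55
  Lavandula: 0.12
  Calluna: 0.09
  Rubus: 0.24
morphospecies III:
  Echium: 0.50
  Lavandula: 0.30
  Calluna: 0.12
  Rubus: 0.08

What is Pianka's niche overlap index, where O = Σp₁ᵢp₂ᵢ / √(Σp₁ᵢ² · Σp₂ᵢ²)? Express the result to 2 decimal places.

0.92

Σ p₁ᵢp₂ᵢ = 0.2750 + 0.0360 + 0.0108 + 0.0192 = 0.3410
Σp_1ᵢ² = 0.55² + 0.12² + 0.09² + 0.24² = 0.3025 + 0.0144 + 0.0081 + 0.0576 = 0.3826
Σp_2ᵢ² = 0.50² + 0.30² + 0.12² + 0.08² = 0.2500 + 0.0900 + 0.0144 + 0.0064 = 0.3608
O = 0.3410 / √(0.3826 × 0.3608) = 0.3410 / 0.37154 = 0.9178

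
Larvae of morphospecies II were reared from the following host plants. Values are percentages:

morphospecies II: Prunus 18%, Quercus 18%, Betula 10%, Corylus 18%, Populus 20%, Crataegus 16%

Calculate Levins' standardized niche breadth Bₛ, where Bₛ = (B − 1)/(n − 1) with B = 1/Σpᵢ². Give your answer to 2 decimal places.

0.96

Convert percentages to proportions (divide by 100).
Σpᵢ² = 0.18² + 0.18² + 0.10² + 0.18² + 0.20² + 0.16² = 0.0324 + 0.0324 + 0.0100 + 0.0324 + 0.0400 + 0.0256 = 0.1728
B = 1 / 0.1728 = 5.7870
Bₛ = (B − 1)/(n − 1) = (5.7870 − 1)/(6 − 1) = 4.7870/5 = 0.9574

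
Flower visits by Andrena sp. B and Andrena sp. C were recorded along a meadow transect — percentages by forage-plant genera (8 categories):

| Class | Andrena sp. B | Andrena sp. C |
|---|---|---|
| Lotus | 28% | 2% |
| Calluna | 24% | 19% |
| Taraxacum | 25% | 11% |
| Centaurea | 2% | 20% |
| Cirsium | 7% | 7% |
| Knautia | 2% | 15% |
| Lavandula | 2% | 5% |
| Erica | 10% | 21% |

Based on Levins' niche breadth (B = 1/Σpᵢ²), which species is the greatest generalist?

Andrena sp. C

Convert percentages to proportions (divide by 100).
Σp_Bᵢ² = 0.28² + 0.24² + 0.25² + 0.02² + 0.07² + 0.02² + 0.02² + 0.10² = 0.0784 + 0.0576 + 0.0625 + 0.0004 + 0.0049 + 0.0004 + 0.0004 + 0.0100 = 0.2146
B_B = 1 / 0.2146 = 4.6598
Σp_Cᵢ² = 0.02² + 0.19² + 0.11² + 0.20² + 0.07² + 0.15² + 0.05² + 0.21² = 0.0004 + 0.0361 + 0.0121 + 0.0400 + 0.0049 + 0.0225 + 0.0025 + 0.0441 = 0.1626
B_C = 1 / 0.1626 = 6.1501
Highest B → broadest niche (most generalist): Andrena sp. C (B = 6.15).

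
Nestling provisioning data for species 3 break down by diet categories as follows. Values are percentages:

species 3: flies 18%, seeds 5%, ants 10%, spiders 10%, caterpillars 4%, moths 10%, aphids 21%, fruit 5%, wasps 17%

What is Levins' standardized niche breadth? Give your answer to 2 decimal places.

0.76

Convert percentages to proportions (divide by 100).
Σpᵢ² = 0.18² + 0.05² + 0.10² + 0.10² + 0.04² + 0.10² + 0.21² + 0.05² + 0.17² = 0.0324 + 0.0025 + 0.0100 + 0.0100 + 0.0016 + 0.0100 + 0.0441 + 0.0025 + 0.0289 = 0.1420
B = 1 / 0.1420 = 7.0423
Bₛ = (B − 1)/(n − 1) = (7.0423 − 1)/(9 − 1) = 6.0423/8 = 0.7553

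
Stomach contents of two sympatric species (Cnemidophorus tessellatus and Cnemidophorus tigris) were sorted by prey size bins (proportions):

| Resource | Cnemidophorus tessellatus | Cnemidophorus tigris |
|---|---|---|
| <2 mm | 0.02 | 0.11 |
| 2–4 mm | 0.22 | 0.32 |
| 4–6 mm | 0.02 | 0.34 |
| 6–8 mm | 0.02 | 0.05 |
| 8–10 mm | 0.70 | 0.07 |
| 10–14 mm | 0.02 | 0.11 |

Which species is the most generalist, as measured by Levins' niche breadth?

Cnemidophorus tigris

Σp_tessᵢ² = 0.02² + 0.22² + 0.02² + 0.02² + 0.70² + 0.02² = 0.0004 + 0.0484 + 0.0004 + 0.0004 + 0.4900 + 0.0004 = 0.5400
B_tess = 1 / 0.5400 = 1.8519
Σp_tigrᵢ² = 0.11² + 0.32² + 0.34² + 0.05² + 0.07² + 0.11² = 0.0121 + 0.1024 + 0.1156 + 0.0025 + 0.0049 + 0.0121 = 0.2496
B_tigr = 1 / 0.2496 = 4.0064
Highest B → broadest niche (most generalist): Cnemidophorus tigris (B = 4.01).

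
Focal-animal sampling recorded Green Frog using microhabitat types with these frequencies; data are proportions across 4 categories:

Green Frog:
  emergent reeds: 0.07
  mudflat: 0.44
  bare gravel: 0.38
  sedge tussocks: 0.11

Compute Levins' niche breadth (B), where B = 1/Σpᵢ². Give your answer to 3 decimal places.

Σpᵢ² = 0.07² + 0.44² + 0.38² + 0.11² = 0.0049 + 0.1936 + 0.1444 + 0.0121 = 0.3550
B = 1 / 0.3550 = 2.81690

2.817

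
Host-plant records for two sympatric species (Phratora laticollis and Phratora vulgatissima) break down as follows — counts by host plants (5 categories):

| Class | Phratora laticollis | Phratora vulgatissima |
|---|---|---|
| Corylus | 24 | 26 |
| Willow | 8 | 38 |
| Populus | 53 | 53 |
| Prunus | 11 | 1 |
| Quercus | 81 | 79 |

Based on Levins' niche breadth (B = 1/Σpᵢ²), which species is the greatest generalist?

Proportions for Phratora laticollis (n=177): 24/177=0.1356, 8/177=0.0452, 53/177=0.2994, 11/177=0.0621, 81/177=0.4576
Proportions for Phratora vulgatissima (n=197): 26/197=0.1320, 38/197=0.1929, 53/197=0.2690, 1/197=0.0051, 79/197=0.4010
Σp_latiᵢ² = 0.1356² + 0.0452² + 0.2994² + 0.0621² + 0.4576² = 0.018387 + 0.002043 + 0.089640 + 0.003856 + 0.209398 = 0.323324
B_lati = 1 / 0.323324 = 3.0929
Σp_vulgᵢ² = 0.1320² + 0.1929² + 0.2690² + 0.0051² + 0.4010² = 0.017424 + 0.037210 + 0.072361 + 0.000026 + 0.160801 = 0.287822
B_vulg = 1 / 0.287822 = 3.4744
Highest B → broadest niche (most generalist): Phratora vulgatissima (B = 3.47).

Phratora vulgatissima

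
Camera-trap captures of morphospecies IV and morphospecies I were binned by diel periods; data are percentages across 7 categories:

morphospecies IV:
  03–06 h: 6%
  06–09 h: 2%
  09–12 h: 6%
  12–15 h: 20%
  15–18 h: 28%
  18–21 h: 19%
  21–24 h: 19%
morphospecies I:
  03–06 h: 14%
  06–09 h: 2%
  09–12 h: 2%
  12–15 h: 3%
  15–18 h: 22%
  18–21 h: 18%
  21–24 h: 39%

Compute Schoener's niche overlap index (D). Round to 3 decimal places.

0.720

Convert percentages to proportions (divide by 100).
Σ|p₁ᵢ − p₂ᵢ| = 0.08 + 0.00 + 0.04 + 0.17 + 0.06 + 0.01 + 0.20 = 0.56
D = 1 − ½ × 0.56 = 1 − 0.280 = 0.72000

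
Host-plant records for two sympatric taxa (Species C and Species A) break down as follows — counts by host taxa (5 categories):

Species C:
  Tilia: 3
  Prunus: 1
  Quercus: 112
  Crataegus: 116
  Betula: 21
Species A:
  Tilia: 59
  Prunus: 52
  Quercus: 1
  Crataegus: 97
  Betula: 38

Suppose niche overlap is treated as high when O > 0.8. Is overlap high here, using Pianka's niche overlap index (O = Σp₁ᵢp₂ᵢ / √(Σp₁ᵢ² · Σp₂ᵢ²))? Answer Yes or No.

No

Proportions for Species C (n=253): 3/253=0.0119, 1/253=0.0040, 112/253=0.4427, 116/253=0.4585, 21/253=0.0830
Proportions for Species A (n=247): 59/247=0.2389, 52/247=0.2105, 1/247=0.0040, 97/247=0.3927, 38/247=0.1538
Σ p₁ᵢp₂ᵢ = 0.002843 + 0.000842 + 0.001771 + 0.180053 + 0.012765 = 0.198274
Σp_1ᵢ² = 0.0119² + 0.0040² + 0.4427² + 0.4585² + 0.0830² = 0.000142 + 0.000016 + 0.195983 + 0.210222 + 0.006889 = 0.413252
Σp_2ᵢ² = 0.2389² + 0.2105² + 0.0040² + 0.3927² + 0.1538² = 0.057073 + 0.044310 + 0.000016 + 0.154213 + 0.023654 = 0.279266
O = 0.198274 / √(0.413252 × 0.279266) = 0.198274 / 0.3397164 = 0.5836
O = 0.5836 < 0.8 → No.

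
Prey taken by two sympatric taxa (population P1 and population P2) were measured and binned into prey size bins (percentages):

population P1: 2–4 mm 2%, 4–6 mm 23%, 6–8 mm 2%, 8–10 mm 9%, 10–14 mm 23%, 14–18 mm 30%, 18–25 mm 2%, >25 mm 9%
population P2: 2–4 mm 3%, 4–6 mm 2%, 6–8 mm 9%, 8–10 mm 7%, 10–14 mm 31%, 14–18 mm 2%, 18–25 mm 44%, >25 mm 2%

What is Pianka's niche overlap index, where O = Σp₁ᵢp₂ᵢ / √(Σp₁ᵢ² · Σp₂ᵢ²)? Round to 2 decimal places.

0.40

Convert percentages to proportions (divide by 100).
Σ p₁ᵢp₂ᵢ = 0.0006 + 0.0046 + 0.0018 + 0.0063 + 0.0713 + 0.0060 + 0.0088 + 0.0018 = 0.1012
Σp_1ᵢ² = 0.02² + 0.23² + 0.02² + 0.09² + 0.23² + 0.30² + 0.02² + 0.09² = 0.0004 + 0.0529 + 0.0004 + 0.0081 + 0.0529 + 0.0900 + 0.0004 + 0.0081 = 0.2132
Σp_2ᵢ² = 0.03² + 0.02² + 0.09² + 0.07² + 0.31² + 0.02² + 0.44² + 0.02² = 0.0009 + 0.0004 + 0.0081 + 0.0049 + 0.0961 + 0.0004 + 0.1936 + 0.0004 = 0.3048
O = 0.1012 / √(0.2132 × 0.3048) = 0.1012 / 0.25492 = 0.3970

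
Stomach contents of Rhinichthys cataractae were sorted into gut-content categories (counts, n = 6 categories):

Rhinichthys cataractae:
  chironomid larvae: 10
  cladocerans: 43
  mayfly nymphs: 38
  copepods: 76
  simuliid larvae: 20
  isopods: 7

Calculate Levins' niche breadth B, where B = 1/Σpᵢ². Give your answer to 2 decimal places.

3.91

Proportions for Rhinichthys cataractae (n=194): 10/194=0.0515, 43/194=0.2216, 38/194=0.1959, 76/194=0.3918, 20/194=0.1031, 7/194=0.0361
Σpᵢ² = 0.0515² + 0.2216² + 0.1959² + 0.3918² + 0.1031² + 0.0361² = 0.002652 + 0.049107 + 0.038377 + 0.153507 + 0.010630 + 0.001303 = 0.255576
B = 1 / 0.255576 = 3.9127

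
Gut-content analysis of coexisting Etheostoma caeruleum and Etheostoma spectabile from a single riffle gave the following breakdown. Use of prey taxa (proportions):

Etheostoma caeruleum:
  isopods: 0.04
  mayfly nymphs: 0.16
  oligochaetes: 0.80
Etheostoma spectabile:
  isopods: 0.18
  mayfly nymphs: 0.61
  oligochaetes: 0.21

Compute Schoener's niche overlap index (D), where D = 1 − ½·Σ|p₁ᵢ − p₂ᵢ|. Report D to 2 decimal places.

0.41

Σ|p₁ᵢ − p₂ᵢ| = 0.14 + 0.45 + 0.59 = 1.18
D = 1 − ½ × 1.18 = 1 − 0.590 = 0.4100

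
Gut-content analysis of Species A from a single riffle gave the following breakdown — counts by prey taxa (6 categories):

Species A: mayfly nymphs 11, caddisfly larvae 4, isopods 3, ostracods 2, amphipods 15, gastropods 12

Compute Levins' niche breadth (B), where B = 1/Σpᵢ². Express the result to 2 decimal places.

4.26

Proportions for Species A (n=47): 11/47=0.2340, 4/47=0.0851, 3/47=0.0638, 2/47=0.0426, 15/47=0.3191, 12/47=0.2553
Σpᵢ² = 0.2340² + 0.0851² + 0.0638² + 0.0426² + 0.3191² + 0.2553² = 0.054756 + 0.007242 + 0.004070 + 0.001815 + 0.101825 + 0.065178 = 0.234886
B = 1 / 0.234886 = 4.2574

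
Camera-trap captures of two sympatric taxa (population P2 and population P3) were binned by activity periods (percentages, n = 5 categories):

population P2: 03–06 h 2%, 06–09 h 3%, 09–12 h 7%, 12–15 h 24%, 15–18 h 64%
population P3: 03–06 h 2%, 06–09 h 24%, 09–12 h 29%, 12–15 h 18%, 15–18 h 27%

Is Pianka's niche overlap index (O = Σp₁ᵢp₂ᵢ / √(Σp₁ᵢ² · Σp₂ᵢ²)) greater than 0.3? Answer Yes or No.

Yes

Convert percentages to proportions (divide by 100).
Σ p₁ᵢp₂ᵢ = 0.0004 + 0.0072 + 0.0203 + 0.0432 + 0.1728 = 0.2439
Σp_1ᵢ² = 0.02² + 0.03² + 0.07² + 0.24² + 0.64² = 0.0004 + 0.0009 + 0.0049 + 0.0576 + 0.4096 = 0.4734
Σp_2ᵢ² = 0.02² + 0.24² + 0.29² + 0.18² + 0.27² = 0.0004 + 0.0576 + 0.0841 + 0.0324 + 0.0729 = 0.2474
O = 0.2439 / √(0.4734 × 0.2474) = 0.2439 / 0.34223 = 0.7127
O = 0.7127 > 0.3 → Yes.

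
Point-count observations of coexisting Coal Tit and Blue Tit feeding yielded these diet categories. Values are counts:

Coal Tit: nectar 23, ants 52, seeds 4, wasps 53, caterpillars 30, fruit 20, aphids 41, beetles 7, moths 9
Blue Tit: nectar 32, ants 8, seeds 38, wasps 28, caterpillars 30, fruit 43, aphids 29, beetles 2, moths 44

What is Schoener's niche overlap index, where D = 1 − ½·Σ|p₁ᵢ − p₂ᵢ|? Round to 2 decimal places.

0.62

Proportions for Coal Tit (n=239): 23/239=0.0962, 52/239=0.2176, 4/239=0.0167, 53/239=0.2218, 30/239=0.1255, 20/239=0.0837, 41/239=0.1715, 7/239=0.0293, 9/239=0.0377
Proportions for Blue Tit (n=254): 32/254=0.1260, 8/254=0.0315, 38/254=0.1496, 28/254=0.1102, 30/254=0.1181, 43/254=0.1693, 29/254=0.1142, 2/254=0.0079, 44/254=0.1732
Σ|p₁ᵢ − p₂ᵢ| = 0.0298 + 0.1861 + 0.1329 + 0.1116 + 0.0074 + 0.0856 + 0.0573 + 0.0214 + 0.1355 = 0.7676
D = 1 − ½ × 0.7676 = 1 − 0.38380 = 0.61620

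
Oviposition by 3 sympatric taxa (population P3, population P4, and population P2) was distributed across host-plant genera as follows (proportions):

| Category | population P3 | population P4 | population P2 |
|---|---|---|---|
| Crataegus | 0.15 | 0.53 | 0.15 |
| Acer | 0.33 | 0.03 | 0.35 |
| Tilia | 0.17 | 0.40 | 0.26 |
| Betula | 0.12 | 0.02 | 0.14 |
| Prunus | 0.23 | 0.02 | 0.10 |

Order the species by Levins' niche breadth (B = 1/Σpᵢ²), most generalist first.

Σp_P3ᵢ² = 0.15² + 0.33² + 0.17² + 0.12² + 0.23² = 0.0225 + 0.1089 + 0.0289 + 0.0144 + 0.0529 = 0.2276
B_P3 = 1 / 0.2276 = 4.3937
Σp_P4ᵢ² = 0.53² + 0.03² + 0.40² + 0.02² + 0.02² = 0.2809 + 0.0009 + 0.1600 + 0.0004 + 0.0004 = 0.4426
B_P4 = 1 / 0.4426 = 2.2594
Σp_P2ᵢ² = 0.15² + 0.35² + 0.26² + 0.14² + 0.10² = 0.0225 + 0.1225 + 0.0676 + 0.0196 + 0.0100 = 0.2422
B_P2 = 1 / 0.2422 = 4.1288
Ranking by B (broadest → narrowest): population P3 (4.39) > population P2 (4.13) > population P4 (2.26)

population P3 > population P2 > population P4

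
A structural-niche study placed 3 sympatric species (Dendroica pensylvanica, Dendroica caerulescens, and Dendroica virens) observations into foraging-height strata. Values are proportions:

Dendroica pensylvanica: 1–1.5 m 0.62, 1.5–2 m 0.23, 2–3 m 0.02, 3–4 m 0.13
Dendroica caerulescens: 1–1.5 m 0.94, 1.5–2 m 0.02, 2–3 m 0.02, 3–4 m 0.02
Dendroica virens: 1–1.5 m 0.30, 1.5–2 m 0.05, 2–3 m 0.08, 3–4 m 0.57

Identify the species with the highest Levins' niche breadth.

Dendroica virens

Σp_pensᵢ² = 0.62² + 0.23² + 0.02² + 0.13² = 0.3844 + 0.0529 + 0.0004 + 0.0169 = 0.4546
B_pens = 1 / 0.4546 = 2.1997
Σp_caerᵢ² = 0.94² + 0.02² + 0.02² + 0.02² = 0.8836 + 0.0004 + 0.0004 + 0.0004 = 0.8848
B_caer = 1 / 0.8848 = 1.1302
Σp_vireᵢ² = 0.30² + 0.05² + 0.08² + 0.57² = 0.0900 + 0.0025 + 0.0064 + 0.3249 = 0.4238
B_vire = 1 / 0.4238 = 2.3596
Highest B → broadest niche (most generalist): Dendroica virens (B = 2.36).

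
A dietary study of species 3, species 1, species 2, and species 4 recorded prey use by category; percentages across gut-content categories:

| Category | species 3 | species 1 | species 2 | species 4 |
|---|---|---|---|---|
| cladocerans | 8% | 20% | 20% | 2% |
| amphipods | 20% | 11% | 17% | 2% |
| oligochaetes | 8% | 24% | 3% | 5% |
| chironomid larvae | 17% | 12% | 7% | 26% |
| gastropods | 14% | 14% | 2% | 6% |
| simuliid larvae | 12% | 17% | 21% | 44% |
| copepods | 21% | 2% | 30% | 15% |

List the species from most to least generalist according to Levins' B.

Convert percentages to proportions (divide by 100).
Σp_3ᵢ² = 0.08² + 0.20² + 0.08² + 0.17² + 0.14² + 0.12² + 0.21² = 0.0064 + 0.0400 + 0.0064 + 0.0289 + 0.0196 + 0.0144 + 0.0441 = 0.1598
B_3 = 1 / 0.1598 = 6.2578
Σp_1ᵢ² = 0.20² + 0.11² + 0.24² + 0.12² + 0.14² + 0.17² + 0.02² = 0.0400 + 0.0121 + 0.0576 + 0.0144 + 0.0196 + 0.0289 + 0.0004 = 0.1730
B_1 = 1 / 0.1730 = 5.7803
Σp_2ᵢ² = 0.20² + 0.17² + 0.03² + 0.07² + 0.02² + 0.21² + 0.30² = 0.0400 + 0.0289 + 0.0009 + 0.0049 + 0.0004 + 0.0441 + 0.0900 = 0.2092
B_2 = 1 / 0.2092 = 4.7801
Σp_4ᵢ² = 0.02² + 0.02² + 0.05² + 0.26² + 0.06² + 0.44² + 0.15² = 0.0004 + 0.0004 + 0.0025 + 0.0676 + 0.0036 + 0.1936 + 0.0225 = 0.2906
B_4 = 1 / 0.2906 = 3.4412
Ranking by B (broadest → narrowest): species 3 (6.26) > species 1 (5.78) > species 2 (4.78) > species 4 (3.44)

species 3 > species 1 > species 2 > species 4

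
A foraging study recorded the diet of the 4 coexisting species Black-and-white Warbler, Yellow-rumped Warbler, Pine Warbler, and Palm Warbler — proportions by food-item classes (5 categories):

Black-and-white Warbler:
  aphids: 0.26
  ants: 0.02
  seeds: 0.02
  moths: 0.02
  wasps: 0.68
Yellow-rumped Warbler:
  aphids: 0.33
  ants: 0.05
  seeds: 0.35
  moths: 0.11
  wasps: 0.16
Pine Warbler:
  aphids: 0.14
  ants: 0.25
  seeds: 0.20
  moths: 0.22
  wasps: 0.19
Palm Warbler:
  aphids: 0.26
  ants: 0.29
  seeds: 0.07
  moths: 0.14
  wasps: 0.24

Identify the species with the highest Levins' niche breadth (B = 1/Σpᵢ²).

Pine Warbler

Σp_Blacᵢ² = 0.26² + 0.02² + 0.02² + 0.02² + 0.68² = 0.0676 + 0.0004 + 0.0004 + 0.0004 + 0.4624 = 0.5312
B_Blac = 1 / 0.5312 = 1.8825
Σp_Yellᵢ² = 0.33² + 0.05² + 0.35² + 0.11² + 0.16² = 0.1089 + 0.0025 + 0.1225 + 0.0121 + 0.0256 = 0.2716
B_Yell = 1 / 0.2716 = 3.6819
Σp_Pineᵢ² = 0.14² + 0.25² + 0.20² + 0.22² + 0.19² = 0.0196 + 0.0625 + 0.0400 + 0.0484 + 0.0361 = 0.2066
B_Pine = 1 / 0.2066 = 4.8403
Σp_Palmᵢ² = 0.26² + 0.29² + 0.07² + 0.14² + 0.24² = 0.0676 + 0.0841 + 0.0049 + 0.0196 + 0.0576 = 0.2338
B_Palm = 1 / 0.2338 = 4.2772
Highest B → broadest niche (most generalist): Pine Warbler (B = 4.84).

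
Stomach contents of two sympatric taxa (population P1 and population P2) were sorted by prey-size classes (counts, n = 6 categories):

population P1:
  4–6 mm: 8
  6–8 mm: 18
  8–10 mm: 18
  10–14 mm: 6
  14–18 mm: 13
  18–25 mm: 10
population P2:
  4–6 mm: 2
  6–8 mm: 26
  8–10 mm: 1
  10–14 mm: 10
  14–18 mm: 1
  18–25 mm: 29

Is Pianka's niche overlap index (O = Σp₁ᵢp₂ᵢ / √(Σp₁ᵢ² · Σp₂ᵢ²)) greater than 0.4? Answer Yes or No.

Proportions for population P1 (n=73): 8/73=0.1096, 18/73=0.2466, 18/73=0.2466, 6/73=0.0822, 13/73=0.1781, 10/73=0.1370
Proportions for population P2 (n=69): 2/69=0.0290, 26/69=0.3768, 1/69=0.0145, 10/69=0.1449, 1/69=0.0145, 29/69=0.4203
Σ p₁ᵢp₂ᵢ = 0.003178 + 0.092919 + 0.003576 + 0.011911 + 0.002582 + 0.057581 = 0.171747
Σp_1ᵢ² = 0.1096² + 0.2466² + 0.2466² + 0.0822² + 0.1781² + 0.1370² = 0.012012 + 0.060812 + 0.060812 + 0.006757 + 0.031720 + 0.018769 = 0.190882
Σp_2ᵢ² = 0.0290² + 0.3768² + 0.0145² + 0.1449² + 0.0145² + 0.4203² = 0.000841 + 0.141978 + 0.000210 + 0.020996 + 0.000210 + 0.176652 = 0.340887
O = 0.171747 / √(0.190882 × 0.340887) = 0.171747 / 0.2550866 = 0.6733
O = 0.6733 > 0.4 → Yes.

Yes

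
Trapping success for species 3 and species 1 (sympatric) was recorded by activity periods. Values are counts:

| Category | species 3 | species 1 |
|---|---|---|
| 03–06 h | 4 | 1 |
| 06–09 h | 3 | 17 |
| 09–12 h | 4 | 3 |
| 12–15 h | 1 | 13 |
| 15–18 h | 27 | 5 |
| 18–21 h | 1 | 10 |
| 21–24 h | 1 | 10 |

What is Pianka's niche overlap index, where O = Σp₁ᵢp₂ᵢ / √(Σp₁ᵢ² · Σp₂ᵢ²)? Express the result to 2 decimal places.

Proportions for species 3 (n=41): 4/41=0.0976, 3/41=0.0732, 4/41=0.0976, 1/41=0.0244, 27/41=0.6585, 1/41=0.0244, 1/41=0.0244
Proportions for species 1 (n=59): 1/59=0.0169, 17/59=0.2881, 3/59=0.0508, 13/59=0.2203, 5/59=0.0847, 10/59=0.1695, 10/59=0.1695
Σ p₁ᵢp₂ᵢ = 0.001649 + 0.021089 + 0.004958 + 0.005375 + 0.055775 + 0.004136 + 0.004136 = 0.097118
Σp_1ᵢ² = 0.0976² + 0.0732² + 0.0976² + 0.0244² + 0.6585² + 0.0244² + 0.0244² = 0.009526 + 0.005358 + 0.009526 + 0.000595 + 0.433622 + 0.000595 + 0.000595 = 0.459817
Σp_2ᵢ² = 0.0169² + 0.2881² + 0.0508² + 0.2203² + 0.0847² + 0.1695² + 0.1695² = 0.000286 + 0.083002 + 0.002581 + 0.048532 + 0.007174 + 0.028730 + 0.028730 = 0.199035
O = 0.097118 / √(0.459817 × 0.199035) = 0.097118 / 0.3025222 = 0.3210

0.32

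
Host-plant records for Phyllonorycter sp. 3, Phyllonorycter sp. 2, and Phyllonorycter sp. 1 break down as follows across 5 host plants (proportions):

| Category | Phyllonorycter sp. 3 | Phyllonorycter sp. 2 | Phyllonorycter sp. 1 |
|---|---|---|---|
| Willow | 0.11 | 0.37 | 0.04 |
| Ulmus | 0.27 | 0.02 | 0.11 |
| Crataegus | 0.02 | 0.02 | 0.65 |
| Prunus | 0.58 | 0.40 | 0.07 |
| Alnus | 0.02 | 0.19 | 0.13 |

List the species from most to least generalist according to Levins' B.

Phyllonorycter sp. 2 > Phyllonorycter sp. 3 > Phyllonorycter sp. 1

Σp_3ᵢ² = 0.11² + 0.27² + 0.02² + 0.58² + 0.02² = 0.0121 + 0.0729 + 0.0004 + 0.3364 + 0.0004 = 0.4222
B_3 = 1 / 0.4222 = 2.3685
Σp_2ᵢ² = 0.37² + 0.02² + 0.02² + 0.40² + 0.19² = 0.1369 + 0.0004 + 0.0004 + 0.1600 + 0.0361 = 0.3338
B_2 = 1 / 0.3338 = 2.9958
Σp_1ᵢ² = 0.04² + 0.11² + 0.65² + 0.07² + 0.13² = 0.0016 + 0.0121 + 0.4225 + 0.0049 + 0.0169 = 0.4580
B_1 = 1 / 0.4580 = 2.1834
Ranking by B (broadest → narrowest): Phyllonorycter sp. 2 (3.00) > Phyllonorycter sp. 3 (2.37) > Phyllonorycter sp. 1 (2.18)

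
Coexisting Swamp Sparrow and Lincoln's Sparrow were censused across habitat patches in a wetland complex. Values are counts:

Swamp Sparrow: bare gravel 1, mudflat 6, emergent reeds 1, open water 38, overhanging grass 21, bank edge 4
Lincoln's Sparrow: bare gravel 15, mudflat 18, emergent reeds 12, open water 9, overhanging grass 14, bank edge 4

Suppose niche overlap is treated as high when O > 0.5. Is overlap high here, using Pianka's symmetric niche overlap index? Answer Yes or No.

Proportions for Swamp Sparrow (n=71): 1/71=0.0141, 6/71=0.0845, 1/71=0.0141, 38/71=0.5352, 21/71=0.2958, 4/71=0.0563
Proportions for Lincoln's Sparrow (n=72): 15/72=0.2083, 18/72=0.2500, 12/72=0.1667, 9/72=0.1250, 14/72=0.1944, 4/72=0.0556
Σ p₁ᵢp₂ᵢ = 0.002937 + 0.021125 + 0.002350 + 0.066900 + 0.057504 + 0.003130 = 0.153946
Σp_1ᵢ² = 0.0141² + 0.0845² + 0.0141² + 0.5352² + 0.2958² + 0.0563² = 0.000199 + 0.007140 + 0.000199 + 0.286439 + 0.087498 + 0.003170 = 0.384645
Σp_2ᵢ² = 0.2083² + 0.2500² + 0.1667² + 0.1250² + 0.1944² + 0.0556² = 0.043389 + 0.062500 + 0.027789 + 0.015625 + 0.037791 + 0.003091 = 0.190185
O = 0.153946 / √(0.384645 × 0.190185) = 0.153946 / 0.2704694 = 0.5692
O = 0.5692 > 0.5 → Yes.

Yes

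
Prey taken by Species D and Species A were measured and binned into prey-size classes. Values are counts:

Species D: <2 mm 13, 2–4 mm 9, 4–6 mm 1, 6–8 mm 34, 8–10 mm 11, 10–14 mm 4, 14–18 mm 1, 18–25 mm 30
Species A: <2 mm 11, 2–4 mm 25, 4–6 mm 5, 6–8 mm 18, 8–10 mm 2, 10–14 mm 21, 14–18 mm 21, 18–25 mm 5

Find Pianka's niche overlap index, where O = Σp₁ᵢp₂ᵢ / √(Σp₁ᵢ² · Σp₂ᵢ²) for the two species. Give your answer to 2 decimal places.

0.57

Proportions for Species D (n=103): 13/103=0.1262, 9/103=0.0874, 1/103=0.0097, 34/103=0.3301, 11/103=0.1068, 4/103=0.0388, 1/103=0.0097, 30/103=0.2913
Proportions for Species A (n=108): 11/108=0.1019, 25/108=0.2315, 5/108=0.0463, 18/108=0.1667, 2/108=0.0185, 21/108=0.1944, 21/108=0.1944, 5/108=0.0463
Σ p₁ᵢp₂ᵢ = 0.012860 + 0.020233 + 0.000449 + 0.055028 + 0.001976 + 0.007543 + 0.001886 + 0.013487 = 0.113462
Σp_1ᵢ² = 0.1262² + 0.0874² + 0.0097² + 0.3301² + 0.1068² + 0.0388² + 0.0097² + 0.2913² = 0.015926 + 0.007639 + 0.000094 + 0.108966 + 0.011406 + 0.001505 + 0.000094 + 0.084856 = 0.230486
Σp_2ᵢ² = 0.1019² + 0.2315² + 0.0463² + 0.1667² + 0.0185² + 0.1944² + 0.1944² + 0.0463² = 0.010384 + 0.053592 + 0.002144 + 0.027789 + 0.000342 + 0.037791 + 0.037791 + 0.002144 = 0.171977
O = 0.113462 / √(0.230486 × 0.171977) = 0.113462 / 0.1990937 = 0.5699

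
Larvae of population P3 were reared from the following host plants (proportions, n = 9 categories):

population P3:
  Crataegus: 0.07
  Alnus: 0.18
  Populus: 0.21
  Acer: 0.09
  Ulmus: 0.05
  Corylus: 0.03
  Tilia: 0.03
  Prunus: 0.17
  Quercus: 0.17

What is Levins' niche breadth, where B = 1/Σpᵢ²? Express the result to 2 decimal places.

6.60

Σpᵢ² = 0.07² + 0.18² + 0.21² + 0.09² + 0.05² + 0.03² + 0.03² + 0.17² + 0.17² = 0.0049 + 0.0324 + 0.0441 + 0.0081 + 0.0025 + 0.0009 + 0.0009 + 0.0289 + 0.0289 = 0.1516
B = 1 / 0.1516 = 6.5963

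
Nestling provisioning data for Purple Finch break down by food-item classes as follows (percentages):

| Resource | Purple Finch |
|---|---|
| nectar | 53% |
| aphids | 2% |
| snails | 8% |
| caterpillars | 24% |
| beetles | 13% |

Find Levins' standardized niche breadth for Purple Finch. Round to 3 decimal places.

0.440

Convert percentages to proportions (divide by 100).
Σpᵢ² = 0.53² + 0.02² + 0.08² + 0.24² + 0.13² = 0.2809 + 0.0004 + 0.0064 + 0.0576 + 0.0169 = 0.3622
B = 1 / 0.3622 = 2.76091
Bₛ = (B − 1)/(n − 1) = (2.76091 − 1)/(5 − 1) = 1.76091/4 = 0.44023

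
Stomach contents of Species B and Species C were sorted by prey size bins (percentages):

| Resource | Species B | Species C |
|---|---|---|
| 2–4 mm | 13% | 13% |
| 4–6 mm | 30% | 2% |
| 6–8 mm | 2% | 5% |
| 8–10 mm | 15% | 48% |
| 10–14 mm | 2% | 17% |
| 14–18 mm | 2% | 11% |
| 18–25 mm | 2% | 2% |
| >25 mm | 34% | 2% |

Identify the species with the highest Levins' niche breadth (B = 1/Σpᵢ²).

Species B

Convert percentages to proportions (divide by 100).
Σp_Bᵢ² = 0.13² + 0.30² + 0.02² + 0.15² + 0.02² + 0.02² + 0.02² + 0.34² = 0.0169 + 0.0900 + 0.0004 + 0.0225 + 0.0004 + 0.0004 + 0.0004 + 0.1156 = 0.2466
B_B = 1 / 0.2466 = 4.0552
Σp_Cᵢ² = 0.13² + 0.02² + 0.05² + 0.48² + 0.17² + 0.11² + 0.02² + 0.02² = 0.0169 + 0.0004 + 0.0025 + 0.2304 + 0.0289 + 0.0121 + 0.0004 + 0.0004 = 0.2920
B_C = 1 / 0.2920 = 3.4247
Highest B → broadest niche (most generalist): Species B (B = 4.06).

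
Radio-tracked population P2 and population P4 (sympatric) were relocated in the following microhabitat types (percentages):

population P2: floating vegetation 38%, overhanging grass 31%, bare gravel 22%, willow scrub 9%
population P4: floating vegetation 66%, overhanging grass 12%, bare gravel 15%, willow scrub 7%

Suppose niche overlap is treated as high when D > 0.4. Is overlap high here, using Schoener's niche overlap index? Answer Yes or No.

Convert percentages to proportions (divide by 100).
Σ|p₁ᵢ − p₂ᵢ| = 0.28 + 0.19 + 0.07 + 0.02 = 0.56
D = 1 − ½ × 0.56 = 1 − 0.280 = 0.7200
D = 0.7200 > 0.4 → Yes.

Yes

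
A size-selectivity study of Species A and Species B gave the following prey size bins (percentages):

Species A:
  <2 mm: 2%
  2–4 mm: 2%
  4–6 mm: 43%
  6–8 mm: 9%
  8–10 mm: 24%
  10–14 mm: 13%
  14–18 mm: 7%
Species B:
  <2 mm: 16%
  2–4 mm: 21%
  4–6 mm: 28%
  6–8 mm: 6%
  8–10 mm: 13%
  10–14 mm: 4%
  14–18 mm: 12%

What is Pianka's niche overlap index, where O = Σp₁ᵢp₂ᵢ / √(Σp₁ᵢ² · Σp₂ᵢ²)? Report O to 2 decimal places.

Convert percentages to proportions (divide by 100).
Σ p₁ᵢp₂ᵢ = 0.0032 + 0.0042 + 0.1204 + 0.0054 + 0.0312 + 0.0052 + 0.0084 = 0.1780
Σp_1ᵢ² = 0.02² + 0.02² + 0.43² + 0.09² + 0.24² + 0.13² + 0.07² = 0.0004 + 0.0004 + 0.1849 + 0.0081 + 0.0576 + 0.0169 + 0.0049 = 0.2732
Σp_2ᵢ² = 0.16² + 0.21² + 0.28² + 0.06² + 0.13² + 0.04² + 0.12² = 0.0256 + 0.0441 + 0.0784 + 0.0036 + 0.0169 + 0.0016 + 0.0144 = 0.1846
O = 0.1780 / √(0.2732 × 0.1846) = 0.1780 / 0.22457 = 0.7926

0.79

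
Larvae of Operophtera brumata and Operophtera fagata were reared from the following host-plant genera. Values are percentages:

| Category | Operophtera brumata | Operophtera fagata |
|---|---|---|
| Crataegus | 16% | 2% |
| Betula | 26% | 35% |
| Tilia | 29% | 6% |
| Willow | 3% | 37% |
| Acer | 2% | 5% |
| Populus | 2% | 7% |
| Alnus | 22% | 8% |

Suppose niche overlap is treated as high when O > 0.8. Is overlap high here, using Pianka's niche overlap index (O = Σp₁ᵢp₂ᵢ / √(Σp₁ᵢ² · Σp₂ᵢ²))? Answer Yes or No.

No

Convert percentages to proportions (divide by 100).
Σ p₁ᵢp₂ᵢ = 0.0032 + 0.0910 + 0.0174 + 0.0111 + 0.0010 + 0.0014 + 0.0176 = 0.1427
Σp_1ᵢ² = 0.16² + 0.26² + 0.29² + 0.03² + 0.02² + 0.02² + 0.22² = 0.0256 + 0.0676 + 0.0841 + 0.0009 + 0.0004 + 0.0004 + 0.0484 = 0.2274
Σp_2ᵢ² = 0.02² + 0.35² + 0.06² + 0.37² + 0.05² + 0.07² + 0.08² = 0.0004 + 0.1225 + 0.0036 + 0.1369 + 0.0025 + 0.0049 + 0.0064 = 0.2772
O = 0.1427 / √(0.2274 × 0.2772) = 0.1427 / 0.25107 = 0.5684
O = 0.5684 < 0.8 → No.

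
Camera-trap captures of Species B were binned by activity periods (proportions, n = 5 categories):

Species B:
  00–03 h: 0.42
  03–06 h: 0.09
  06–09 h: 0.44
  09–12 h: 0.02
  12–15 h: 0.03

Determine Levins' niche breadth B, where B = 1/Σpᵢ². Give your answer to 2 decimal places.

2.64

Σpᵢ² = 0.42² + 0.09² + 0.44² + 0.02² + 0.03² = 0.1764 + 0.0081 + 0.1936 + 0.0004 + 0.0009 = 0.3794
B = 1 / 0.3794 = 2.6357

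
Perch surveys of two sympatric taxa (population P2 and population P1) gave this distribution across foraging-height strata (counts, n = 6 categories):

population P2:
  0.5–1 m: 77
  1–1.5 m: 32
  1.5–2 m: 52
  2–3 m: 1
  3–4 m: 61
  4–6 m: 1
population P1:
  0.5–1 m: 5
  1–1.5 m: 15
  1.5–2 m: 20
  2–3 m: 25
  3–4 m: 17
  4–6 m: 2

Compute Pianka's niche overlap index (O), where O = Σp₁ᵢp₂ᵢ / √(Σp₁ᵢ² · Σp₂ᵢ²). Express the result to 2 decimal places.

Proportions for population P2 (n=224): 77/224=0.3438, 32/224=0.1429, 52/224=0.2321, 1/224=0.0045, 61/224=0.2723, 1/224=0.0045
Proportions for population P1 (n=84): 5/84=0.0595, 15/84=0.1786, 20/84=0.2381, 25/84=0.2976, 17/84=0.2024, 2/84=0.0238
Σ p₁ᵢp₂ᵢ = 0.020456 + 0.025522 + 0.055263 + 0.001339 + 0.055114 + 0.000107 = 0.157801
Σp_1ᵢ² = 0.3438² + 0.1429² + 0.2321² + 0.0045² + 0.2723² + 0.0045² = 0.118198 + 0.020420 + 0.053870 + 0.000020 + 0.074147 + 0.000020 = 0.266675
Σp_2ᵢ² = 0.0595² + 0.1786² + 0.2381² + 0.2976² + 0.2024² + 0.0238² = 0.003540 + 0.031898 + 0.056692 + 0.088566 + 0.040966 + 0.000566 = 0.222228
O = 0.157801 / √(0.266675 × 0.222228) = 0.157801 / 0.2434392 = 0.6482

0.65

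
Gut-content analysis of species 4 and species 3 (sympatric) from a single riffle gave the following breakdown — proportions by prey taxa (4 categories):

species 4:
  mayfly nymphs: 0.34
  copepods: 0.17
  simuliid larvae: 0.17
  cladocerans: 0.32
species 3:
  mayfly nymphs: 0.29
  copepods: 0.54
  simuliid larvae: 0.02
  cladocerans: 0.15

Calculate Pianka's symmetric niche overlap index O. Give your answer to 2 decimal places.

0.73

Σ p₁ᵢp₂ᵢ = 0.0986 + 0.0918 + 0.0034 + 0.0480 = 0.2418
Σp_1ᵢ² = 0.34² + 0.17² + 0.17² + 0.32² = 0.1156 + 0.0289 + 0.0289 + 0.1024 = 0.2758
Σp_2ᵢ² = 0.29² + 0.54² + 0.02² + 0.15² = 0.0841 + 0.2916 + 0.0004 + 0.0225 = 0.3986
O = 0.2418 / √(0.2758 × 0.3986) = 0.2418 / 0.33156 = 0.7293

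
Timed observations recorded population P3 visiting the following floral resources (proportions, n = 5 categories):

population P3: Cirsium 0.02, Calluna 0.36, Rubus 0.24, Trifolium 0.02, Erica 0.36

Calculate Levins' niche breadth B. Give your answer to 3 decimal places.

3.149

Σpᵢ² = 0.02² + 0.36² + 0.24² + 0.02² + 0.36² = 0.0004 + 0.1296 + 0.0576 + 0.0004 + 0.1296 = 0.3176
B = 1 / 0.3176 = 3.14861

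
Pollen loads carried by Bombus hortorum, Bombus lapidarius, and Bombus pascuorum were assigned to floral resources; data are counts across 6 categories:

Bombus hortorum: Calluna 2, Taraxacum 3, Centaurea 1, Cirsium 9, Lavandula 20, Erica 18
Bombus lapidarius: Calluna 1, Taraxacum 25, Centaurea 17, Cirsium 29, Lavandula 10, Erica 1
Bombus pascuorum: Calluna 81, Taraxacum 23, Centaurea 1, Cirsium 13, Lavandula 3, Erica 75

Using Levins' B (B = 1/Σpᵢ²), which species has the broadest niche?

Proportions for Bombus hortorum (n=53): 2/53=0.0377, 3/53=0.0566, 1/53=0.0189, 9/53=0.1698, 20/53=0.3774, 18/53=0.3396
Proportions for Bombus lapidarius (n=83): 1/83=0.0120, 25/83=0.3012, 17/83=0.2048, 29/83=0.3494, 10/83=0.1205, 1/83=0.0120
Proportions for Bombus pascuorum (n=196): 81/196=0.4133, 23/196=0.1173, 1/196=0.0051, 13/196=0.0663, 3/196=0.0153, 75/196=0.3827
Σp_hortᵢ² = 0.0377² + 0.0566² + 0.0189² + 0.1698² + 0.3774² + 0.3396² = 0.001421 + 0.003204 + 0.000357 + 0.028832 + 0.142431 + 0.115328 = 0.291573
B_hort = 1 / 0.291573 = 3.4297
Σp_lapiᵢ² = 0.0120² + 0.3012² + 0.2048² + 0.3494² + 0.1205² + 0.0120² = 0.000144 + 0.090721 + 0.041943 + 0.122080 + 0.014520 + 0.000144 = 0.269552
B_lapi = 1 / 0.269552 = 3.7099
Σp_pascᵢ² = 0.4133² + 0.1173² + 0.0051² + 0.0663² + 0.0153² + 0.3827² = 0.170817 + 0.013759 + 0.000026 + 0.004396 + 0.000234 + 0.146459 = 0.335691
B_pasc = 1 / 0.335691 = 2.9789
Highest B → broadest niche (most generalist): Bombus lapidarius (B = 3.71).

Bombus lapidarius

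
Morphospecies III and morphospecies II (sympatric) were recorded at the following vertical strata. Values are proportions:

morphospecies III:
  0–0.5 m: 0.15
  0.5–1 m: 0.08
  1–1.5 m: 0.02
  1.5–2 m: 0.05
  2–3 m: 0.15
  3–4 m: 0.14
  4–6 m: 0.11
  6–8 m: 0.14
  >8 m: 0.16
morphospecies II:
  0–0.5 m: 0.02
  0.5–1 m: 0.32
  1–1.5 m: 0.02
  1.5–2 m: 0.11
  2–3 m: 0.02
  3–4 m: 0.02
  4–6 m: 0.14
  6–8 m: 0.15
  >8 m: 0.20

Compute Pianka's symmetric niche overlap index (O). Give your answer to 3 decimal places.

0.674

Σ p₁ᵢp₂ᵢ = 0.0030 + 0.0256 + 0.0004 + 0.0055 + 0.0030 + 0.0028 + 0.0154 + 0.0210 + 0.0320 = 0.1087
Σp_1ᵢ² = 0.15² + 0.08² + 0.02² + 0.05² + 0.15² + 0.14² + 0.11² + 0.14² + 0.16² = 0.0225 + 0.0064 + 0.0004 + 0.0025 + 0.0225 + 0.0196 + 0.0121 + 0.0196 + 0.0256 = 0.1312
Σp_2ᵢ² = 0.02² + 0.32² + 0.02² + 0.11² + 0.02² + 0.02² + 0.14² + 0.15² + 0.20² = 0.0004 + 0.1024 + 0.0004 + 0.0121 + 0.0004 + 0.0004 + 0.0196 + 0.0225 + 0.0400 = 0.1982
O = 0.1087 / √(0.1312 × 0.1982) = 0.1087 / 0.161257 = 0.67408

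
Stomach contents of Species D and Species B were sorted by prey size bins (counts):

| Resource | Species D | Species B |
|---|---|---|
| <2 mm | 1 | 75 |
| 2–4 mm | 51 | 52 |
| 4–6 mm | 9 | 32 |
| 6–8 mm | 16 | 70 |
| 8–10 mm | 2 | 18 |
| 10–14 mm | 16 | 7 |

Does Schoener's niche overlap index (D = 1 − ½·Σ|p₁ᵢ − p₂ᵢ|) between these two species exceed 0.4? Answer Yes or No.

Yes

Proportions for Species D (n=95): 1/95=0.0105, 51/95=0.5368, 9/95=0.0947, 16/95=0.1684, 2/95=0.0211, 16/95=0.1684
Proportions for Species B (n=254): 75/254=0.2953, 52/254=0.2047, 32/254=0.1260, 70/254=0.2756, 18/254=0.0709, 7/254=0.0276
Σ|p₁ᵢ − p₂ᵢ| = 0.2848 + 0.3321 + 0.0313 + 0.1072 + 0.0498 + 0.1408 = 0.9460
D = 1 − ½ × 0.9460 = 1 − 0.47300 = 0.52700
D = 0.52700 > 0.4 → Yes.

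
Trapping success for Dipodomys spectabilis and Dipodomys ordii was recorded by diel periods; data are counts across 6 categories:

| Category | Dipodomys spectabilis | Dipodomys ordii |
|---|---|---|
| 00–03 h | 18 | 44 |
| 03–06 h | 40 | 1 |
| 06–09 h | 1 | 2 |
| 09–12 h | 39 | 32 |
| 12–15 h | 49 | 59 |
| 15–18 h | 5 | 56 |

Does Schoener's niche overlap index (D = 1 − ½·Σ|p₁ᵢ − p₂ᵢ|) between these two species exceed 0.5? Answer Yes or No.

Proportions for Dipodomys spectabilis (n=152): 18/152=0.1184, 40/152=0.2632, 1/152=0.0066, 39/152=0.2566, 49/152=0.3224, 5/152=0.0329
Proportions for Dipodomys ordii (n=194): 44/194=0.2268, 1/194=0.0052, 2/194=0.0103, 32/194=0.1649, 59/194=0.3041, 56/194=0.2887
Σ|p₁ᵢ − p₂ᵢ| = 0.1084 + 0.2580 + 0.0037 + 0.0917 + 0.0183 + 0.2558 = 0.7359
D = 1 − ½ × 0.7359 = 1 − 0.36795 = 0.63205
D = 0.63205 > 0.5 → Yes.

Yes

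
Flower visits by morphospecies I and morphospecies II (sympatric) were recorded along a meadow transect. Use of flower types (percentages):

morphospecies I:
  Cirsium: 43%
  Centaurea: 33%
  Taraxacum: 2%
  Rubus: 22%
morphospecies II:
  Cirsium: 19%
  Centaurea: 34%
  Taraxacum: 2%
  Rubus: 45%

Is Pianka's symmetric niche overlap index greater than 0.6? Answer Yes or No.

Convert percentages to proportions (divide by 100).
Σ p₁ᵢp₂ᵢ = 0.0817 + 0.1122 + 0.0004 + 0.0990 = 0.2933
Σp_1ᵢ² = 0.43² + 0.33² + 0.02² + 0.22² = 0.1849 + 0.1089 + 0.0004 + 0.0484 = 0.3426
Σp_2ᵢ² = 0.19² + 0.34² + 0.02² + 0.45² = 0.0361 + 0.1156 + 0.0004 + 0.2025 = 0.3546
O = 0.2933 / √(0.3426 × 0.3546) = 0.2933 / 0.34855 = 0.8415
O = 0.8415 > 0.6 → Yes.

Yes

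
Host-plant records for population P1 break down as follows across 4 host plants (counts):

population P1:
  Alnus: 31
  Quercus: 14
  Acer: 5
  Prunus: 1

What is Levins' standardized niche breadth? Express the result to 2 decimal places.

Proportions for population P1 (n=51): 31/51=0.6078, 14/51=0.2745, 5/51=0.0980, 1/51=0.0196
Σpᵢ² = 0.6078² + 0.2745² + 0.0980² + 0.0196² = 0.369421 + 0.075350 + 0.009604 + 0.000384 = 0.454759
B = 1 / 0.454759 = 2.1990
Bₛ = (B − 1)/(n − 1) = (2.1990 − 1)/(4 − 1) = 1.1990/3 = 0.3997

0.40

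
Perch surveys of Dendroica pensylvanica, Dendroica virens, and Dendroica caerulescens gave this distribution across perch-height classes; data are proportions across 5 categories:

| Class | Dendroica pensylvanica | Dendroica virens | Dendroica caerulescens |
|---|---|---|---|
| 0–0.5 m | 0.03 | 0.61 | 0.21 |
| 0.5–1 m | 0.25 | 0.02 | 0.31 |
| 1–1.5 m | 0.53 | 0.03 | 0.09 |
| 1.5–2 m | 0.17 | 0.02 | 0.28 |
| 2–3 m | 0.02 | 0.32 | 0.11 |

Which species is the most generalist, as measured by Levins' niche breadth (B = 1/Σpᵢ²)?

Σp_pensᵢ² = 0.03² + 0.25² + 0.53² + 0.17² + 0.02² = 0.0009 + 0.0625 + 0.2809 + 0.0289 + 0.0004 = 0.3736
B_pens = 1 / 0.3736 = 2.6767
Σp_vireᵢ² = 0.61² + 0.02² + 0.03² + 0.02² + 0.32² = 0.3721 + 0.0004 + 0.0009 + 0.0004 + 0.1024 = 0.4762
B_vire = 1 / 0.4762 = 2.1000
Σp_caerᵢ² = 0.21² + 0.31² + 0.09² + 0.28² + 0.11² = 0.0441 + 0.0961 + 0.0081 + 0.0784 + 0.0121 = 0.2388
B_caer = 1 / 0.2388 = 4.1876
Highest B → broadest niche (most generalist): Dendroica caerulescens (B = 4.19).

Dendroica caerulescens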